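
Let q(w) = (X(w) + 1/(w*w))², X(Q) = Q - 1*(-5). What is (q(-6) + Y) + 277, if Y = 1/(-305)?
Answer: 109864889/395280 ≈ 277.94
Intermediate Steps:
X(Q) = 5 + Q (X(Q) = Q + 5 = 5 + Q)
q(w) = (5 + w + w⁻²)² (q(w) = ((5 + w) + 1/(w*w))² = ((5 + w) + 1/(w²))² = ((5 + w) + w⁻²)² = (5 + w + w⁻²)²)
Y = -1/305 ≈ -0.0032787
(q(-6) + Y) + 277 = ((1 + (-6)²*(5 - 6))²/(-6)⁴ - 1/305) + 277 = ((1 + 36*(-1))²/1296 - 1/305) + 277 = ((1 - 36)²/1296 - 1/305) + 277 = ((1/1296)*(-35)² - 1/305) + 277 = ((1/1296)*1225 - 1/305) + 277 = (1225/1296 - 1/305) + 277 = 372329/395280 + 277 = 109864889/395280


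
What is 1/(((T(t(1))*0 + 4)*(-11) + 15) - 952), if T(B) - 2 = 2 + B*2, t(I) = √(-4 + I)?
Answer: -1/981 ≈ -0.0010194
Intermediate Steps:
T(B) = 4 + 2*B (T(B) = 2 + (2 + B*2) = 2 + (2 + 2*B) = 4 + 2*B)
1/(((T(t(1))*0 + 4)*(-11) + 15) - 952) = 1/((((4 + 2*√(-4 + 1))*0 + 4)*(-11) + 15) - 952) = 1/((((4 + 2*√(-3))*0 + 4)*(-11) + 15) - 952) = 1/((((4 + 2*(I*√3))*0 + 4)*(-11) + 15) - 952) = 1/((((4 + 2*I*√3)*0 + 4)*(-11) + 15) - 952) = 1/(((0 + 4)*(-11) + 15) - 952) = 1/((4*(-11) + 15) - 952) = 1/((-44 + 15) - 952) = 1/(-29 - 952) = 1/(-981) = -1/981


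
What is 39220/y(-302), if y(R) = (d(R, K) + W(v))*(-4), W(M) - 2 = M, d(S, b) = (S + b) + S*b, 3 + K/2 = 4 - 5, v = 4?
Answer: -9805/2112 ≈ -4.6425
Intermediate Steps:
K = -8 (K = -6 + 2*(4 - 5) = -6 + 2*(-1) = -6 - 2 = -8)
d(S, b) = S + b + S*b
W(M) = 2 + M
y(R) = 8 + 28*R (y(R) = ((R - 8 + R*(-8)) + (2 + 4))*(-4) = ((R - 8 - 8*R) + 6)*(-4) = ((-8 - 7*R) + 6)*(-4) = (-2 - 7*R)*(-4) = 8 + 28*R)
39220/y(-302) = 39220/(8 + 28*(-302)) = 39220/(8 - 8456) = 39220/(-8448) = 39220*(-1/8448) = -9805/2112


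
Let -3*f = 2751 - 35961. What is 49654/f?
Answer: 24827/5535 ≈ 4.4855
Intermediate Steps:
f = 11070 (f = -(2751 - 35961)/3 = -⅓*(-33210) = 11070)
49654/f = 49654/11070 = 49654*(1/11070) = 24827/5535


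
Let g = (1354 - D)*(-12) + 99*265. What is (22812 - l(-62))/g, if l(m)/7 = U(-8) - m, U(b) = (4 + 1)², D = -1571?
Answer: -2467/985 ≈ -2.5046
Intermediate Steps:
U(b) = 25 (U(b) = 5² = 25)
l(m) = 175 - 7*m (l(m) = 7*(25 - m) = 175 - 7*m)
g = -8865 (g = (1354 - 1*(-1571))*(-12) + 99*265 = (1354 + 1571)*(-12) + 26235 = 2925*(-12) + 26235 = -35100 + 26235 = -8865)
(22812 - l(-62))/g = (22812 - (175 - 7*(-62)))/(-8865) = (22812 - (175 + 434))*(-1/8865) = (22812 - 1*609)*(-1/8865) = (22812 - 609)*(-1/8865) = 22203*(-1/8865) = -2467/985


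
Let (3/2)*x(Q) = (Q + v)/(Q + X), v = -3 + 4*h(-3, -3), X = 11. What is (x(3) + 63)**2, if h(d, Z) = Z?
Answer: 190969/49 ≈ 3897.3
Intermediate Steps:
v = -15 (v = -3 + 4*(-3) = -3 - 12 = -15)
x(Q) = 2*(-15 + Q)/(3*(11 + Q)) (x(Q) = 2*((Q - 15)/(Q + 11))/3 = 2*((-15 + Q)/(11 + Q))/3 = 2*(-15 + Q)/(3*(11 + Q)))
(x(3) + 63)**2 = (2*(-15 + 3)/(3*(11 + 3)) + 63)**2 = ((2/3)*(-12)/14 + 63)**2 = ((2/3)*(1/14)*(-12) + 63)**2 = (-4/7 + 63)**2 = (437/7)**2 = 190969/49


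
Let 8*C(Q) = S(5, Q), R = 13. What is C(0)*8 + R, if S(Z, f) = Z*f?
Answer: 13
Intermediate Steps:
C(Q) = 5*Q/8 (C(Q) = (5*Q)/8 = 5*Q/8)
C(0)*8 + R = ((5/8)*0)*8 + 13 = 0*8 + 13 = 0 + 13 = 13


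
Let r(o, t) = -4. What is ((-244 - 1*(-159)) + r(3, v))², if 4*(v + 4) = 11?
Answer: 7921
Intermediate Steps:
v = -5/4 (v = -4 + (¼)*11 = -4 + 11/4 = -5/4 ≈ -1.2500)
((-244 - 1*(-159)) + r(3, v))² = ((-244 - 1*(-159)) - 4)² = ((-244 + 159) - 4)² = (-85 - 4)² = (-89)² = 7921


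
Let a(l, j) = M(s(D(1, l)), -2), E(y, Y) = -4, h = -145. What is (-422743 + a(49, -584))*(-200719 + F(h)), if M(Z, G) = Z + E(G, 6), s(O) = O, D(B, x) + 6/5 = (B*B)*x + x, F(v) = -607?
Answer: 425452370826/5 ≈ 8.5091e+10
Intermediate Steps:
D(B, x) = -6/5 + x + x*B² (D(B, x) = -6/5 + ((B*B)*x + x) = -6/5 + (B²*x + x) = -6/5 + (x*B² + x) = -6/5 + (x + x*B²) = -6/5 + x + x*B²)
M(Z, G) = -4 + Z (M(Z, G) = Z - 4 = -4 + Z)
a(l, j) = -26/5 + 2*l (a(l, j) = -4 + (-6/5 + l + l*1²) = -4 + (-6/5 + l + l*1) = -4 + (-6/5 + l + l) = -4 + (-6/5 + 2*l) = -26/5 + 2*l)
(-422743 + a(49, -584))*(-200719 + F(h)) = (-422743 + (-26/5 + 2*49))*(-200719 - 607) = (-422743 + (-26/5 + 98))*(-201326) = (-422743 + 464/5)*(-201326) = -2113251/5*(-201326) = 425452370826/5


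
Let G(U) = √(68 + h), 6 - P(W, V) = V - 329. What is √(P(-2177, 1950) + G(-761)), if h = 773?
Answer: I*√1586 ≈ 39.825*I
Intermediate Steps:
P(W, V) = 335 - V (P(W, V) = 6 - (V - 329) = 6 - (-329 + V) = 6 + (329 - V) = 335 - V)
G(U) = 29 (G(U) = √(68 + 773) = √841 = 29)
√(P(-2177, 1950) + G(-761)) = √((335 - 1*1950) + 29) = √((335 - 1950) + 29) = √(-1615 + 29) = √(-1586) = I*√1586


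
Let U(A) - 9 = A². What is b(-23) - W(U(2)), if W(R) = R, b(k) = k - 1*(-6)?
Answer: -30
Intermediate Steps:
b(k) = 6 + k (b(k) = k + 6 = 6 + k)
U(A) = 9 + A²
b(-23) - W(U(2)) = (6 - 23) - (9 + 2²) = -17 - (9 + 4) = -17 - 1*13 = -17 - 13 = -30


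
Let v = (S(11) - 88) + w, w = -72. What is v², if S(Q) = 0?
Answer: 25600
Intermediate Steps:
v = -160 (v = (0 - 88) - 72 = -88 - 72 = -160)
v² = (-160)² = 25600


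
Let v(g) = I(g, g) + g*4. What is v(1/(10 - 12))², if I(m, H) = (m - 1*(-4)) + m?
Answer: 1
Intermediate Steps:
I(m, H) = 4 + 2*m (I(m, H) = (m + 4) + m = (4 + m) + m = 4 + 2*m)
v(g) = 4 + 6*g (v(g) = (4 + 2*g) + g*4 = (4 + 2*g) + 4*g = 4 + 6*g)
v(1/(10 - 12))² = (4 + 6/(10 - 12))² = (4 + 6/(-2))² = (4 + 6*(-½))² = (4 - 3)² = 1² = 1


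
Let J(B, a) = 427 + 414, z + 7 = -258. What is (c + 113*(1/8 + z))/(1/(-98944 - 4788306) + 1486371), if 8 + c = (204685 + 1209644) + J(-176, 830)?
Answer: 27079883262625/29057066678996 ≈ 0.93196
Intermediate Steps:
z = -265 (z = -7 - 258 = -265)
J(B, a) = 841
c = 1415162 (c = -8 + ((204685 + 1209644) + 841) = -8 + (1414329 + 841) = -8 + 1415170 = 1415162)
(c + 113*(1/8 + z))/(1/(-98944 - 4788306) + 1486371) = (1415162 + 113*(1/8 - 265))/(1/(-98944 - 4788306) + 1486371) = (1415162 + 113*(⅛ - 265))/(1/(-4887250) + 1486371) = (1415162 + 113*(-2119/8))/(-1/4887250 + 1486371) = (1415162 - 239447/8)/(7264266669749/4887250) = (11081849/8)*(4887250/7264266669749) = 27079883262625/29057066678996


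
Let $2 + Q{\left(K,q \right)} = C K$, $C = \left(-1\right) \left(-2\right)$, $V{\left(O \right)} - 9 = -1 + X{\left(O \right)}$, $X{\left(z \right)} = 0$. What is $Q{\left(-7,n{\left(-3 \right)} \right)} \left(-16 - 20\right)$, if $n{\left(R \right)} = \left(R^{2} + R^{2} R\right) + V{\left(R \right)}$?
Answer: $576$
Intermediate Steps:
$V{\left(O \right)} = 8$ ($V{\left(O \right)} = 9 + \left(-1 + 0\right) = 9 - 1 = 8$)
$C = 2$
$n{\left(R \right)} = 8 + R^{2} + R^{3}$ ($n{\left(R \right)} = \left(R^{2} + R^{2} R\right) + 8 = \left(R^{2} + R^{3}\right) + 8 = 8 + R^{2} + R^{3}$)
$Q{\left(K,q \right)} = -2 + 2 K$
$Q{\left(-7,n{\left(-3 \right)} \right)} \left(-16 - 20\right) = \left(-2 + 2 \left(-7\right)\right) \left(-16 - 20\right) = \left(-2 - 14\right) \left(-36\right) = \left(-16\right) \left(-36\right) = 576$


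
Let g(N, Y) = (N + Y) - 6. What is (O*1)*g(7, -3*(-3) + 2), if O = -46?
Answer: -552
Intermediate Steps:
g(N, Y) = -6 + N + Y
(O*1)*g(7, -3*(-3) + 2) = (-46*1)*(-6 + 7 + (-3*(-3) + 2)) = -46*(-6 + 7 + (9 + 2)) = -46*(-6 + 7 + 11) = -46*12 = -552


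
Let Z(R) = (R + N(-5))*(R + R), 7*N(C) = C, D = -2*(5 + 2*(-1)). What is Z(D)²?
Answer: 318096/49 ≈ 6491.8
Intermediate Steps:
D = -6 (D = -2*(5 - 2) = -2*3 = -6)
N(C) = C/7
Z(R) = 2*R*(-5/7 + R) (Z(R) = (R + (⅐)*(-5))*(R + R) = (R - 5/7)*(2*R) = (-5/7 + R)*(2*R) = 2*R*(-5/7 + R))
Z(D)² = ((2/7)*(-6)*(-5 + 7*(-6)))² = ((2/7)*(-6)*(-5 - 42))² = ((2/7)*(-6)*(-47))² = (564/7)² = 318096/49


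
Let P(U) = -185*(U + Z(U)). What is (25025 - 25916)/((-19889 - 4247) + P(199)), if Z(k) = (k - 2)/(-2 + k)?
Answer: 891/61136 ≈ 0.014574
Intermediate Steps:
Z(k) = 1 (Z(k) = (-2 + k)/(-2 + k) = 1)
P(U) = -185 - 185*U (P(U) = -185*(U + 1) = -185*(1 + U) = -185 - 185*U)
(25025 - 25916)/((-19889 - 4247) + P(199)) = (25025 - 25916)/((-19889 - 4247) + (-185 - 185*199)) = -891/(-24136 + (-185 - 36815)) = -891/(-24136 - 37000) = -891/(-61136) = -891*(-1/61136) = 891/61136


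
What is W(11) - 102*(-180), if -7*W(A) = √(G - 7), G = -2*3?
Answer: 18360 - I*√13/7 ≈ 18360.0 - 0.51508*I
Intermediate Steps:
G = -6
W(A) = -I*√13/7 (W(A) = -√(-6 - 7)/7 = -I*√13/7)
W(11) - 102*(-180) = -I*√13/7 - 102*(-180) = -I*√13/7 + 18360 = 18360 - I*√13/7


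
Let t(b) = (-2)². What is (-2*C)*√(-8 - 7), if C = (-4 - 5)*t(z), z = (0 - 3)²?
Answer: 72*I*√15 ≈ 278.85*I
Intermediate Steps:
z = 9 (z = (-3)² = 9)
t(b) = 4
C = -36 (C = (-4 - 5)*4 = -9*4 = -36)
(-2*C)*√(-8 - 7) = (-2*(-36))*√(-8 - 7) = 72*√(-15) = 72*(I*√15) = 72*I*√15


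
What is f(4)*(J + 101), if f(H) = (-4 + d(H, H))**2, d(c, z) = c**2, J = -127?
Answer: -3744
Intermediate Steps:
f(H) = (-4 + H**2)**2
f(4)*(J + 101) = (-4 + 4**2)**2*(-127 + 101) = (-4 + 16)**2*(-26) = 12**2*(-26) = 144*(-26) = -3744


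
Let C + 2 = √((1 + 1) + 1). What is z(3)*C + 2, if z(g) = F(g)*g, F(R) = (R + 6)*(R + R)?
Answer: -322 + 162*√3 ≈ -41.408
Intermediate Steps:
F(R) = 2*R*(6 + R) (F(R) = (6 + R)*(2*R) = 2*R*(6 + R))
C = -2 + √3 (C = -2 + √((1 + 1) + 1) = -2 + √(2 + 1) = -2 + √3 ≈ -0.26795)
z(g) = 2*g²*(6 + g) (z(g) = (2*g*(6 + g))*g = 2*g²*(6 + g))
z(3)*C + 2 = (2*3²*(6 + 3))*(-2 + √3) + 2 = (2*9*9)*(-2 + √3) + 2 = 162*(-2 + √3) + 2 = (-324 + 162*√3) + 2 = -322 + 162*√3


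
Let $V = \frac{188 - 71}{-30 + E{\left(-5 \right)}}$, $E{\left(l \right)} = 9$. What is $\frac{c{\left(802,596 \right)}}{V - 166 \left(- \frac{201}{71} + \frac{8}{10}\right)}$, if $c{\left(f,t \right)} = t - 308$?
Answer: $\frac{715680}{823957} \approx 0.86859$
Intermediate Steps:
$V = - \frac{39}{7}$ ($V = \frac{188 - 71}{-30 + 9} = \frac{117}{-21} = 117 \left(- \frac{1}{21}\right) = - \frac{39}{7} \approx -5.5714$)
$c{\left(f,t \right)} = -308 + t$ ($c{\left(f,t \right)} = t - 308 = -308 + t$)
$\frac{c{\left(802,596 \right)}}{V - 166 \left(- \frac{201}{71} + \frac{8}{10}\right)} = \frac{-308 + 596}{- \frac{39}{7} - 166 \left(- \frac{201}{71} + \frac{8}{10}\right)} = \frac{288}{- \frac{39}{7} - 166 \left(\left(-201\right) \frac{1}{71} + 8 \cdot \frac{1}{10}\right)} = \frac{288}{- \frac{39}{7} - 166 \left(- \frac{201}{71} + \frac{4}{5}\right)} = \frac{288}{- \frac{39}{7} - - \frac{119686}{355}} = \frac{288}{- \frac{39}{7} + \frac{119686}{355}} = \frac{288}{\frac{823957}{2485}} = 288 \cdot \frac{2485}{823957} = \frac{715680}{823957}$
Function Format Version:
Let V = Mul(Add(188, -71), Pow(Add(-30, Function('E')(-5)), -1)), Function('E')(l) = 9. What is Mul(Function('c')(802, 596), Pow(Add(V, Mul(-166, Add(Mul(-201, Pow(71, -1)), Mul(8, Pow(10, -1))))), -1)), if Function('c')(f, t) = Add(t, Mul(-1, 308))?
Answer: Rational(715680, 823957) ≈ 0.86859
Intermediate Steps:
V = Rational(-39, 7) (V = Mul(Add(188, -71), Pow(Add(-30, 9), -1)) = Mul(117, Pow(-21, -1)) = Mul(117, Rational(-1, 21)) = Rational(-39, 7) ≈ -5.5714)
Function('c')(f, t) = Add(-308, t) (Function('c')(f, t) = Add(t, -308) = Add(-308, t))
Mul(Function('c')(802, 596), Pow(Add(V, Mul(-166, Add(Mul(-201, Pow(71, -1)), Mul(8, Pow(10, -1))))), -1)) = Mul(Add(-308, 596), Pow(Add(Rational(-39, 7), Mul(-166, Add(Mul(-201, Pow(71, -1)), Mul(8, Pow(10, -1))))), -1)) = Mul(288, Pow(Add(Rational(-39, 7), Mul(-166, Add(Mul(-201, Rational(1, 71)), Mul(8, Rational(1, 10))))), -1)) = Mul(288, Pow(Add(Rational(-39, 7), Mul(-166, Add(Rational(-201, 71), Rational(4, 5)))), -1)) = Mul(288, Pow(Add(Rational(-39, 7), Mul(-166, Rational(-721, 355))), -1)) = Mul(288, Pow(Add(Rational(-39, 7), Rational(119686, 355)), -1)) = Mul(288, Pow(Rational(823957, 2485), -1)) = Mul(288, Rational(2485, 823957)) = Rational(715680, 823957)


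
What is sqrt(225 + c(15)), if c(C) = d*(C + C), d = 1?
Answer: sqrt(255) ≈ 15.969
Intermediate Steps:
c(C) = 2*C (c(C) = 1*(C + C) = 1*(2*C) = 2*C)
sqrt(225 + c(15)) = sqrt(225 + 2*15) = sqrt(225 + 30) = sqrt(255)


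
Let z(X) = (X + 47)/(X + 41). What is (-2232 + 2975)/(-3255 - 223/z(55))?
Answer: -12631/58903 ≈ -0.21444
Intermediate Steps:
z(X) = (47 + X)/(41 + X)
(-2232 + 2975)/(-3255 - 223/z(55)) = (-2232 + 2975)/(-3255 - 223*(41 + 55)/(47 + 55)) = 743/(-3255 - 223/(102/96)) = 743/(-3255 - 223/((1/96)*102)) = 743/(-3255 - 223/17/16) = 743/(-3255 - 223*16/17) = 743/(-3255 - 3568/17) = 743/(-58903/17) = 743*(-17/58903) = -12631/58903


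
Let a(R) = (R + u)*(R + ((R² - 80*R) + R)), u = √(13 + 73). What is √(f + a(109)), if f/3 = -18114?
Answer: √(313969 + 3379*√86) ≈ 587.63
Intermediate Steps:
f = -54342 (f = 3*(-18114) = -54342)
u = √86 ≈ 9.2736
a(R) = (R + √86)*(R² - 78*R) (a(R) = (R + √86)*(R + ((R² - 80*R) + R)) = (R + √86)*(R + (R² - 79*R)) = (R + √86)*(R² - 78*R))
√(f + a(109)) = √(-54342 + 109*(109² - 78*109 - 78*√86 + 109*√86)) = √(-54342 + 109*(11881 - 8502 - 78*√86 + 109*√86)) = √(-54342 + 109*(3379 + 31*√86)) = √(-54342 + (368311 + 3379*√86)) = √(313969 + 3379*√86)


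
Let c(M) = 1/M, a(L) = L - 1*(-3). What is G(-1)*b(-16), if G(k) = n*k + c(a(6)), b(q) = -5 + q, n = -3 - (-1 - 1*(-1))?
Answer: -196/3 ≈ -65.333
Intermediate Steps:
a(L) = 3 + L (a(L) = L + 3 = 3 + L)
n = -3 (n = -3 - (-1 + 1) = -3 - 1*0 = -3 + 0 = -3)
G(k) = ⅑ - 3*k (G(k) = -3*k + 1/(3 + 6) = -3*k + 1/9 = -3*k + ⅑ = ⅑ - 3*k)
G(-1)*b(-16) = (⅑ - 3*(-1))*(-5 - 16) = (⅑ + 3)*(-21) = (28/9)*(-21) = -196/3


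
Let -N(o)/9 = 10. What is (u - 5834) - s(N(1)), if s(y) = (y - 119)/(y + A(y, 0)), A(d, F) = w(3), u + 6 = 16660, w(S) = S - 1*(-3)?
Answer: 908671/84 ≈ 10818.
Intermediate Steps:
N(o) = -90 (N(o) = -9*10 = -90)
w(S) = 3 + S (w(S) = S + 3 = 3 + S)
u = 16654 (u = -6 + 16660 = 16654)
A(d, F) = 6 (A(d, F) = 3 + 3 = 6)
s(y) = (-119 + y)/(6 + y) (s(y) = (y - 119)/(y + 6) = (-119 + y)/(6 + y))
(u - 5834) - s(N(1)) = (16654 - 5834) - (-119 - 90)/(6 - 90) = 10820 - (-209)/(-84) = 10820 - (-1)*(-209)/84 = 10820 - 1*209/84 = 10820 - 209/84 = 908671/84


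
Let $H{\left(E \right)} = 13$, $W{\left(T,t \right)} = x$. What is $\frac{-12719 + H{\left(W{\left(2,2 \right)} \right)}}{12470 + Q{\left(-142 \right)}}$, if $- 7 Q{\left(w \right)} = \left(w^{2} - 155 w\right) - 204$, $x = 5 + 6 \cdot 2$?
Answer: $- \frac{44471}{22660} \approx -1.9625$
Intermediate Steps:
$x = 17$ ($x = 5 + 12 = 17$)
$W{\left(T,t \right)} = 17$
$Q{\left(w \right)} = \frac{204}{7} - \frac{w^{2}}{7} + \frac{155 w}{7}$ ($Q{\left(w \right)} = - \frac{\left(w^{2} - 155 w\right) - 204}{7} = - \frac{-204 + w^{2} - 155 w}{7} = \frac{204}{7} - \frac{w^{2}}{7} + \frac{155 w}{7}$)
$\frac{-12719 + H{\left(W{\left(2,2 \right)} \right)}}{12470 + Q{\left(-142 \right)}} = \frac{-12719 + 13}{12470 + \left(\frac{204}{7} - \frac{\left(-142\right)^{2}}{7} + \frac{155}{7} \left(-142\right)\right)} = - \frac{12706}{12470 - \frac{41970}{7}} = - \frac{12706}{\frac{45320}{7}} = \left(-12706\right) \frac{7}{45320} = - \frac{44471}{22660}$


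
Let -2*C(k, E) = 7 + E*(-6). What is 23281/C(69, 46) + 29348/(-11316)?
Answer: 5641315/33087 ≈ 170.50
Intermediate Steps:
C(k, E) = -7/2 + 3*E (C(k, E) = -(7 + E*(-6))/2 = -(7 - 6*E)/2 = -7/2 + 3*E)
23281/C(69, 46) + 29348/(-11316) = 23281/(-7/2 + 3*46) + 29348/(-11316) = 23281/(-7/2 + 138) + 29348*(-1/11316) = 23281/(269/2) - 319/123 = 23281*(2/269) - 319/123 = 46562/269 - 319/123 = 5641315/33087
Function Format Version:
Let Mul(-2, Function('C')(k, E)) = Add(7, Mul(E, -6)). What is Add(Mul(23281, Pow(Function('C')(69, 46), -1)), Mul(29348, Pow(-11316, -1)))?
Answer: Rational(5641315, 33087) ≈ 170.50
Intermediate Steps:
Function('C')(k, E) = Add(Rational(-7, 2), Mul(3, E)) (Function('C')(k, E) = Mul(Rational(-1, 2), Add(7, Mul(E, -6))) = Mul(Rational(-1, 2), Add(7, Mul(-6, E))) = Add(Rational(-7, 2), Mul(3, E)))
Add(Mul(23281, Pow(Function('C')(69, 46), -1)), Mul(29348, Pow(-11316, -1))) = Add(Mul(23281, Pow(Add(Rational(-7, 2), Mul(3, 46)), -1)), Mul(29348, Pow(-11316, -1))) = Add(Mul(23281, Pow(Add(Rational(-7, 2), 138), -1)), Mul(29348, Rational(-1, 11316))) = Add(Mul(23281, Pow(Rational(269, 2), -1)), Rational(-319, 123)) = Add(Mul(23281, Rational(2, 269)), Rational(-319, 123)) = Add(Rational(46562, 269), Rational(-319, 123)) = Rational(5641315, 33087)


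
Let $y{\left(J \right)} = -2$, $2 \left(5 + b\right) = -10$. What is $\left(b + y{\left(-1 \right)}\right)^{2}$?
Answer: $144$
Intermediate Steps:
$b = -10$ ($b = -5 + \frac{1}{2} \left(-10\right) = -5 - 5 = -10$)
$\left(b + y{\left(-1 \right)}\right)^{2} = \left(-10 - 2\right)^{2} = \left(-12\right)^{2} = 144$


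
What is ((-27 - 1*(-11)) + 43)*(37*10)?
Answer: 9990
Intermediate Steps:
((-27 - 1*(-11)) + 43)*(37*10) = ((-27 + 11) + 43)*370 = (-16 + 43)*370 = 27*370 = 9990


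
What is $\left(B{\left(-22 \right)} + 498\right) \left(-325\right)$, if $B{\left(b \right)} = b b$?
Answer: $-319150$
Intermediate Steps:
$B{\left(b \right)} = b^{2}$
$\left(B{\left(-22 \right)} + 498\right) \left(-325\right) = \left(\left(-22\right)^{2} + 498\right) \left(-325\right) = \left(484 + 498\right) \left(-325\right) = 982 \left(-325\right) = -319150$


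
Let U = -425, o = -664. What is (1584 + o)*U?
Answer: -391000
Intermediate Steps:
(1584 + o)*U = (1584 - 664)*(-425) = 920*(-425) = -391000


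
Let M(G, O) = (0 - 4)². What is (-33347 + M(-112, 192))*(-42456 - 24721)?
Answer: 2239076587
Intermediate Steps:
M(G, O) = 16 (M(G, O) = (-4)² = 16)
(-33347 + M(-112, 192))*(-42456 - 24721) = (-33347 + 16)*(-42456 - 24721) = -33331*(-67177) = 2239076587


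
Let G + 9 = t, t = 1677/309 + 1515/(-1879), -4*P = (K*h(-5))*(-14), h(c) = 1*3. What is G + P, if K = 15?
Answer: 59269121/387074 ≈ 153.12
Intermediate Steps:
h(c) = 3
P = 315/2 (P = -15*3*(-14)/4 = -45*(-14)/4 = -¼*(-630) = 315/2 ≈ 157.50)
t = 894316/193537 (t = 1677*(1/309) + 1515*(-1/1879) = 559/103 - 1515/1879 = 894316/193537 ≈ 4.6209)
G = -847517/193537 (G = -9 + 894316/193537 = -847517/193537 ≈ -4.3791)
G + P = -847517/193537 + 315/2 = 59269121/387074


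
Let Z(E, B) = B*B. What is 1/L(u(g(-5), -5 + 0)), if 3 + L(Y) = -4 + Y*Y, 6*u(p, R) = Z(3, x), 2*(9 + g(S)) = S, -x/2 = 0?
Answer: -⅐ ≈ -0.14286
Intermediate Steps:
x = 0 (x = -2*0 = 0)
g(S) = -9 + S/2
Z(E, B) = B²
u(p, R) = 0 (u(p, R) = (⅙)*0² = (⅙)*0 = 0)
L(Y) = -7 + Y² (L(Y) = -3 + (-4 + Y*Y) = -3 + (-4 + Y²) = -7 + Y²)
1/L(u(g(-5), -5 + 0)) = 1/(-7 + 0²) = 1/(-7 + 0) = 1/(-7) = -⅐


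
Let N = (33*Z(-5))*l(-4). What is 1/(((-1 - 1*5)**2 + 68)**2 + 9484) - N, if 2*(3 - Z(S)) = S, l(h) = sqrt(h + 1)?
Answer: 1/20300 - 363*I*sqrt(3)/2 ≈ 4.9261e-5 - 314.37*I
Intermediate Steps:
l(h) = sqrt(1 + h)
Z(S) = 3 - S/2
N = 363*I*sqrt(3)/2 (N = (33*(3 - 1/2*(-5)))*sqrt(1 - 4) = (33*(3 + 5/2))*sqrt(-3) = (33*(11/2))*(I*sqrt(3)) = 363*(I*sqrt(3))/2 = 363*I*sqrt(3)/2 ≈ 314.37*I)
1/(((-1 - 1*5)**2 + 68)**2 + 9484) - N = 1/(((-1 - 1*5)**2 + 68)**2 + 9484) - 363*I*sqrt(3)/2 = 1/(((-1 - 5)**2 + 68)**2 + 9484) - 363*I*sqrt(3)/2 = 1/(((-6)**2 + 68)**2 + 9484) - 363*I*sqrt(3)/2 = 1/((36 + 68)**2 + 9484) - 363*I*sqrt(3)/2 = 1/(104**2 + 9484) - 363*I*sqrt(3)/2 = 1/(10816 + 9484) - 363*I*sqrt(3)/2 = 1/20300 - 363*I*sqrt(3)/2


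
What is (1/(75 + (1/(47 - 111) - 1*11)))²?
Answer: 4096/16769025 ≈ 0.00024426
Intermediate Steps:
(1/(75 + (1/(47 - 111) - 1*11)))² = (1/(75 + (1/(-64) - 11)))² = (1/(75 + (-1/64 - 11)))² = (1/(75 - 705/64))² = (1/(4095/64))² = (64/4095)² = 4096/16769025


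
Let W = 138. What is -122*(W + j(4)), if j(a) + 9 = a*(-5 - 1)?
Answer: -12810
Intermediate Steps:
j(a) = -9 - 6*a (j(a) = -9 + a*(-5 - 1) = -9 + a*(-6) = -9 - 6*a)
-122*(W + j(4)) = -122*(138 + (-9 - 6*4)) = -122*(138 + (-9 - 24)) = -122*(138 - 33) = -122*105 = -12810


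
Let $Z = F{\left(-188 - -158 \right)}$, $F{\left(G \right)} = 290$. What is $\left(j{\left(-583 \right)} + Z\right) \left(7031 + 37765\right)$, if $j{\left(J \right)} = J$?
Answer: $-13125228$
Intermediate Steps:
$Z = 290$
$\left(j{\left(-583 \right)} + Z\right) \left(7031 + 37765\right) = \left(-583 + 290\right) \left(7031 + 37765\right) = \left(-293\right) 44796 = -13125228$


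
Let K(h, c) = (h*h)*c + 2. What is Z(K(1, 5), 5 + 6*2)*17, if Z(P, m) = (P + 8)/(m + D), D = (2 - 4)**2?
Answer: 85/7 ≈ 12.143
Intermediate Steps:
K(h, c) = 2 + c*h**2 (K(h, c) = h**2*c + 2 = c*h**2 + 2 = 2 + c*h**2)
D = 4 (D = (-2)**2 = 4)
Z(P, m) = (8 + P)/(4 + m) (Z(P, m) = (P + 8)/(m + 4) = (8 + P)/(4 + m))
Z(K(1, 5), 5 + 6*2)*17 = ((8 + (2 + 5*1**2))/(4 + (5 + 6*2)))*17 = ((8 + (2 + 5*1))/(4 + (5 + 12)))*17 = ((8 + (2 + 5))/(4 + 17))*17 = ((8 + 7)/21)*17 = ((1/21)*15)*17 = (5/7)*17 = 85/7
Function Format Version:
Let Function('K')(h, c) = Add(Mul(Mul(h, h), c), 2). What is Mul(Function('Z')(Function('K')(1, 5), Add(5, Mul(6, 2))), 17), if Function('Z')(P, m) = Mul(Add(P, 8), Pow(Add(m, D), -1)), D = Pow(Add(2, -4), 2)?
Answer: Rational(85, 7) ≈ 12.143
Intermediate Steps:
Function('K')(h, c) = Add(2, Mul(c, Pow(h, 2))) (Function('K')(h, c) = Add(Mul(Pow(h, 2), c), 2) = Add(Mul(c, Pow(h, 2)), 2) = Add(2, Mul(c, Pow(h, 2))))
D = 4 (D = Pow(-2, 2) = 4)
Function('Z')(P, m) = Mul(Pow(Add(4, m), -1), Add(8, P)) (Function('Z')(P, m) = Mul(Add(P, 8), Pow(Add(m, 4), -1)) = Mul(Add(8, P), Pow(Add(4, m), -1)) = Mul(Pow(Add(4, m), -1), Add(8, P)))
Mul(Function('Z')(Function('K')(1, 5), Add(5, Mul(6, 2))), 17) = Mul(Mul(Pow(Add(4, Add(5, Mul(6, 2))), -1), Add(8, Add(2, Mul(5, Pow(1, 2))))), 17) = Mul(Mul(Pow(Add(4, Add(5, 12)), -1), Add(8, Add(2, Mul(5, 1)))), 17) = Mul(Mul(Pow(Add(4, 17), -1), Add(8, Add(2, 5))), 17) = Mul(Mul(Pow(21, -1), Add(8, 7)), 17) = Mul(Mul(Rational(1, 21), 15), 17) = Mul(Rational(5, 7), 17) = Rational(85, 7)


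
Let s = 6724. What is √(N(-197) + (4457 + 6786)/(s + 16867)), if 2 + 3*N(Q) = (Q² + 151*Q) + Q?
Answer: √14800103689026/70773 ≈ 54.358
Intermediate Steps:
N(Q) = -⅔ + Q²/3 + 152*Q/3 (N(Q) = -⅔ + ((Q² + 151*Q) + Q)/3 = -⅔ + (Q² + 152*Q)/3 = -⅔ + (Q²/3 + 152*Q/3) = -⅔ + Q²/3 + 152*Q/3)
√(N(-197) + (4457 + 6786)/(s + 16867)) = √((-⅔ + (⅓)*(-197)² + (152/3)*(-197)) + (4457 + 6786)/(6724 + 16867)) = √((-⅔ + (⅓)*38809 - 29944/3) + 11243/23591) = √((-⅔ + 38809/3 - 29944/3) + 11243*(1/23591)) = √(8863/3 + 11243/23591) = √(209120762/70773) = √14800103689026/70773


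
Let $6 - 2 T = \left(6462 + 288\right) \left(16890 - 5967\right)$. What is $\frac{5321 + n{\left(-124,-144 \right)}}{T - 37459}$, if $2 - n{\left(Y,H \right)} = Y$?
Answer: $- \frac{5447}{36902581} \approx -0.0001476$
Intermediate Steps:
$n{\left(Y,H \right)} = 2 - Y$
$T = -36865122$ ($T = 3 - \frac{\left(6462 + 288\right) \left(16890 - 5967\right)}{2} = 3 - \frac{6750 \cdot 10923}{2} = 3 - 36865125 = -36865122$)
$\frac{5321 + n{\left(-124,-144 \right)}}{T - 37459} = \frac{5321 + \left(2 - -124\right)}{-36865122 - 37459} = \frac{5321 + \left(2 + 124\right)}{-36902581} = \left(5321 + 126\right) \left(- \frac{1}{36902581}\right) = 5447 \left(- \frac{1}{36902581}\right) = - \frac{5447}{36902581}$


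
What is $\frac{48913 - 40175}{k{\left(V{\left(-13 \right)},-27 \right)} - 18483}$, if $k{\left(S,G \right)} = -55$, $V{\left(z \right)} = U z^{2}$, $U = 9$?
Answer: $- \frac{4369}{9269} \approx -0.47136$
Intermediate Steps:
$V{\left(z \right)} = 9 z^{2}$
$\frac{48913 - 40175}{k{\left(V{\left(-13 \right)},-27 \right)} - 18483} = \frac{48913 - 40175}{-55 - 18483} = \frac{8738}{-18538} = 8738 \left(- \frac{1}{18538}\right) = - \frac{4369}{9269}$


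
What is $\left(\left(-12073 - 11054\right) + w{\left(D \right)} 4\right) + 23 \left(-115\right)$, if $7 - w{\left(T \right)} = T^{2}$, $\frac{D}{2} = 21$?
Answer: $-32800$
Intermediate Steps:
$D = 42$ ($D = 2 \cdot 21 = 42$)
$w{\left(T \right)} = 7 - T^{2}$
$\left(\left(-12073 - 11054\right) + w{\left(D \right)} 4\right) + 23 \left(-115\right) = \left(\left(-12073 - 11054\right) + \left(7 - 42^{2}\right) 4\right) + 23 \left(-115\right) = \left(-23127 + \left(7 - 1764\right) 4\right) - 2645 = \left(-23127 - 7028\right) - 2645 = -30155 - 2645 = -32800$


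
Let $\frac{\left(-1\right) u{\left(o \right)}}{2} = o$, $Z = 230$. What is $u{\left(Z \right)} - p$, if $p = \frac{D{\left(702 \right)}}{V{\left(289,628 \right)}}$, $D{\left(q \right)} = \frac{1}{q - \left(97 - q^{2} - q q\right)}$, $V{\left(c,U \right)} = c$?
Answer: $- \frac{131107156221}{285015557} \approx -460.0$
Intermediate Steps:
$u{\left(o \right)} = - 2 o$
$D{\left(q \right)} = \frac{1}{-97 + q + 2 q^{2}}$ ($D{\left(q \right)} = \frac{1}{q + \left(\left(q^{2} + q^{2}\right) - 97\right)} = \frac{1}{q + \left(2 q^{2} - 97\right)} = \frac{1}{q + \left(-97 + 2 q^{2}\right)} = \frac{1}{-97 + q + 2 q^{2}}$)
$p = \frac{1}{285015557}$ ($p = \frac{1}{\left(-97 + 702 + 2 \cdot 702^{2}\right) 289} = \frac{1}{-97 + 702 + 2 \cdot 492804} \cdot \frac{1}{289} = \frac{1}{-97 + 702 + 985608} \cdot \frac{1}{289} = \frac{1}{986213} \cdot \frac{1}{289} = \frac{1}{285015557} \approx 3.5086 \cdot 10^{-9}$)
$u{\left(Z \right)} - p = \left(-2\right) 230 - \frac{1}{285015557} = -460 - \frac{1}{285015557} = - \frac{131107156221}{285015557}$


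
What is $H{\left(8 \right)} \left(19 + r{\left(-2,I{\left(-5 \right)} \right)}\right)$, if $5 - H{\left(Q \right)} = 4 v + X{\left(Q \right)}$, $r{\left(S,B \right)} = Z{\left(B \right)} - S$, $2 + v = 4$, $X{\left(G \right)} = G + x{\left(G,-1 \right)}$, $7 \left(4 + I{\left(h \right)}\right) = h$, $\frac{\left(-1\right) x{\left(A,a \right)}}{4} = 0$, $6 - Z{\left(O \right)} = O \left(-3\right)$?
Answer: $- \frac{990}{7} \approx -141.43$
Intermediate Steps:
$Z{\left(O \right)} = 6 + 3 O$ ($Z{\left(O \right)} = 6 - O \left(-3\right) = 6 - - 3 O = 6 + 3 O$)
$x{\left(A,a \right)} = 0$ ($x{\left(A,a \right)} = \left(-4\right) 0 = 0$)
$I{\left(h \right)} = -4 + \frac{h}{7}$
$X{\left(G \right)} = G$ ($X{\left(G \right)} = G + 0 = G$)
$v = 2$ ($v = -2 + 4 = 2$)
$r{\left(S,B \right)} = 6 - S + 3 B$ ($r{\left(S,B \right)} = \left(6 + 3 B\right) - S = 6 - S + 3 B$)
$H{\left(Q \right)} = -3 - Q$ ($H{\left(Q \right)} = 5 - \left(4 \cdot 2 + Q\right) = 5 - \left(8 + Q\right) = -3 - Q$)
$H{\left(8 \right)} \left(19 + r{\left(-2,I{\left(-5 \right)} \right)}\right) = \left(-3 - 8\right) \left(19 + \left(6 - -2 + 3 \left(-4 + \frac{1}{7} \left(-5\right)\right)\right)\right) = \left(-3 - 8\right) \left(19 + \left(6 + 2 + 3 \left(-4 - \frac{5}{7}\right)\right)\right) = - 11 \left(19 + \left(6 + 2 + 3 \left(- \frac{33}{7}\right)\right)\right) = - 11 \left(19 + \left(6 + 2 - \frac{99}{7}\right)\right) = - 11 \left(19 - \frac{43}{7}\right) = \left(-11\right) \frac{90}{7} = - \frac{990}{7}$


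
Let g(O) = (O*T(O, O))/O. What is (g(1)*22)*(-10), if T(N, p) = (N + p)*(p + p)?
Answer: -880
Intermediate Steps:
T(N, p) = 2*p*(N + p) (T(N, p) = (N + p)*(2*p) = 2*p*(N + p))
g(O) = 4*O² (g(O) = (O*(2*O*(O + O)))/O = (O*(2*O*(2*O)))/O = (O*(4*O²))/O = (4*O³)/O = 4*O²)
(g(1)*22)*(-10) = ((4*1²)*22)*(-10) = ((4*1)*22)*(-10) = (4*22)*(-10) = 88*(-10) = -880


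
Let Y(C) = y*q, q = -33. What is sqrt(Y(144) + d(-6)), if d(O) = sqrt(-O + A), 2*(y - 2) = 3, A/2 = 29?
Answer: I*sqrt(430)/2 ≈ 10.368*I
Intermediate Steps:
A = 58 (A = 2*29 = 58)
y = 7/2 (y = 2 + (1/2)*3 = 2 + 3/2 = 7/2 ≈ 3.5000)
Y(C) = -231/2 (Y(C) = (7/2)*(-33) = -231/2)
d(O) = sqrt(58 - O) (d(O) = sqrt(-O + 58) = sqrt(58 - O))
sqrt(Y(144) + d(-6)) = sqrt(-231/2 + sqrt(58 - 1*(-6))) = sqrt(-231/2 + sqrt(58 + 6)) = sqrt(-231/2 + sqrt(64)) = sqrt(-231/2 + 8) = sqrt(-215/2) = I*sqrt(430)/2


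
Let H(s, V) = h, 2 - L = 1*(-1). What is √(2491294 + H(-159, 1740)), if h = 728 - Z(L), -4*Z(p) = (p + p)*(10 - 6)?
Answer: 6*√69223 ≈ 1578.6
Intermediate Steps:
L = 3 (L = 2 - (-1) = 2 - 1*(-1) = 2 + 1 = 3)
Z(p) = -2*p (Z(p) = -(p + p)*(10 - 6)/4 = -2*p*4/4 = -2*p)
h = 734 (h = 728 - (-2)*3 = 728 - 1*(-6) = 728 + 6 = 734)
H(s, V) = 734
√(2491294 + H(-159, 1740)) = √(2491294 + 734) = √2492028 = 6*√69223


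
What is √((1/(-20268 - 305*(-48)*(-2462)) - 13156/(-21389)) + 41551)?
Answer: √912416548576684092836667234/148184446452 ≈ 203.84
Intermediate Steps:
√((1/(-20268 - 305*(-48)*(-2462)) - 13156/(-21389)) + 41551) = √((-1/2462/(-20268 + 14640) - 13156*(-1/21389)) + 41551) = √((-1/2462/(-5628) + 13156/21389) + 41551) = √((-1/5628*(-1/2462) + 13156/21389) + 41551) = √((1/13856136 + 13156/21389) + 41551) = √(182291346605/296368892904 + 41551) = √(12314606160400709/296368892904) = √912416548576684092836667234/148184446452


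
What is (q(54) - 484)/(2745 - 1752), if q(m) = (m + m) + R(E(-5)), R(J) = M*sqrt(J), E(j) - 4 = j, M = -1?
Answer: -376/993 - I/993 ≈ -0.37865 - 0.0010071*I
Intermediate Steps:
E(j) = 4 + j
R(J) = -sqrt(J)
q(m) = -I + 2*m (q(m) = (m + m) - sqrt(4 - 5) = 2*m - sqrt(-1) = 2*m - I = -I + 2*m)
(q(54) - 484)/(2745 - 1752) = ((-I + 2*54) - 484)/(2745 - 1752) = ((-I + 108) - 484)/993 = ((108 - I) - 484)*(1/993) = (-376 - I)*(1/993) = -376/993 - I/993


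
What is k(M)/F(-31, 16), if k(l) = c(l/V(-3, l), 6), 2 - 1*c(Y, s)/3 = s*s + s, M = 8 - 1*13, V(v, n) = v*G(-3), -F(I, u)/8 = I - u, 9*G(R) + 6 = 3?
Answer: -15/47 ≈ -0.31915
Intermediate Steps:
G(R) = -⅓ (G(R) = -⅔ + (⅑)*3 = -⅔ + ⅓ = -⅓)
F(I, u) = -8*I + 8*u (F(I, u) = -8*(I - u) = -8*I + 8*u)
V(v, n) = -v/3 (V(v, n) = v*(-⅓) = -v/3)
M = -5 (M = 8 - 13 = -5)
c(Y, s) = 6 - 3*s - 3*s² (c(Y, s) = 6 - 3*(s*s + s) = 6 - 3*(s² + s) = 6 - 3*(s + s²) = 6 + (-3*s - 3*s²) = 6 - 3*s - 3*s²)
k(l) = -120 (k(l) = 6 - 3*6 - 3*6² = 6 - 18 - 3*36 = 6 - 18 - 108 = -120)
k(M)/F(-31, 16) = -120/(-8*(-31) + 8*16) = -120/(248 + 128) = -120/376 = -120*1/376 = -15/47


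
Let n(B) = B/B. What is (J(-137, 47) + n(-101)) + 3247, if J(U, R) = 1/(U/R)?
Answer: 444929/137 ≈ 3247.7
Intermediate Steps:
J(U, R) = R/U
n(B) = 1
(J(-137, 47) + n(-101)) + 3247 = (47/(-137) + 1) + 3247 = (47*(-1/137) + 1) + 3247 = (-47/137 + 1) + 3247 = 90/137 + 3247 = 444929/137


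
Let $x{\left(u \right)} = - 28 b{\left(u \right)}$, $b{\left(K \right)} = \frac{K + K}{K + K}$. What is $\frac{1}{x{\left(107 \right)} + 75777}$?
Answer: $\frac{1}{75749} \approx 1.3201 \cdot 10^{-5}$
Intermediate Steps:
$b{\left(K \right)} = 1$ ($b{\left(K \right)} = \frac{2 K}{2 K} = 2 K \frac{1}{2 K} = 1$)
$x{\left(u \right)} = -28$ ($x{\left(u \right)} = \left(-28\right) 1 = -28$)
$\frac{1}{x{\left(107 \right)} + 75777} = \frac{1}{-28 + 75777} = \frac{1}{75749}$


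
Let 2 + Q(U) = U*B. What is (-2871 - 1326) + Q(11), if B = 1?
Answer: -4188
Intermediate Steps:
Q(U) = -2 + U (Q(U) = -2 + U*1 = -2 + U)
(-2871 - 1326) + Q(11) = (-2871 - 1326) + (-2 + 11) = -4197 + 9 = -4188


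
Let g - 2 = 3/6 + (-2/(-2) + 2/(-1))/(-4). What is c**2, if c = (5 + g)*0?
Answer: 0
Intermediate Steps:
g = 11/4 (g = 2 + (3/6 + (-2/(-2) + 2/(-1))/(-4)) = 2 + (3*(1/6) + (-2*(-1/2) + 2*(-1))*(-1/4)) = 2 + (1/2 + (1 - 2)*(-1/4)) = 2 + (1/2 - 1*(-1/4)) = 2 + (1/2 + 1/4) = 2 + 3/4 = 11/4 ≈ 2.7500)
c = 0 (c = (5 + 11/4)*0 = (31/4)*0 = 0)
c**2 = 0**2 = 0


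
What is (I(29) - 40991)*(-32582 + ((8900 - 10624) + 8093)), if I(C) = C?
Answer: 1073736906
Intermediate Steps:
(I(29) - 40991)*(-32582 + ((8900 - 10624) + 8093)) = (29 - 40991)*(-32582 + ((8900 - 10624) + 8093)) = -40962*(-32582 + (-1724 + 8093)) = -40962*(-32582 + 6369) = -40962*(-26213) = 1073736906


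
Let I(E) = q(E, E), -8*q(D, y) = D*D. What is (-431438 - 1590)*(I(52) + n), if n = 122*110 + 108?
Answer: -5711639320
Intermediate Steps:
q(D, y) = -D**2/8 (q(D, y) = -D*D/8 = -D**2/8)
n = 13528 (n = 13420 + 108 = 13528)
I(E) = -E**2/8
(-431438 - 1590)*(I(52) + n) = (-431438 - 1590)*(-1/8*52**2 + 13528) = -433028*(-1/8*2704 + 13528) = -433028*(-338 + 13528) = -433028*13190 = -5711639320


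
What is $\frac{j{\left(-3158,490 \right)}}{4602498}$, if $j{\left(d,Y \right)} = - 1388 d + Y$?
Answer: $\frac{2191897}{2301249} \approx 0.95248$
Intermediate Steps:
$j{\left(d,Y \right)} = Y - 1388 d$
$\frac{j{\left(-3158,490 \right)}}{4602498} = \frac{490 - -4383304}{4602498} = \left(490 + 4383304\right) \frac{1}{4602498} = 4383794 \cdot \frac{1}{4602498} = \frac{2191897}{2301249}$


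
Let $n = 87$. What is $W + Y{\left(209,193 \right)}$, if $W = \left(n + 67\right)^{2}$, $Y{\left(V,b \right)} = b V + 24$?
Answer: $64077$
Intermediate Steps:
$Y{\left(V,b \right)} = 24 + V b$ ($Y{\left(V,b \right)} = V b + 24 = 24 + V b$)
$W = 23716$ ($W = \left(87 + 67\right)^{2} = 154^{2} = 23716$)
$W + Y{\left(209,193 \right)} = 23716 + \left(24 + 209 \cdot 193\right) = 23716 + \left(24 + 40337\right) = 23716 + 40361 = 64077$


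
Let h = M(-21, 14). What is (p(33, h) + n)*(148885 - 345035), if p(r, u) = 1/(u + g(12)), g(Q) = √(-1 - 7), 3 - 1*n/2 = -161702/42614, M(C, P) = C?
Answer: -25412764235350/9566843 + 392300*I*√2/449 ≈ -2.6563e+6 + 1235.6*I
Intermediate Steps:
n = 289544/21307 (n = 6 - (-323404)/42614 = 6 - 2*(-80851/21307) = 6 + 161702/21307 = 289544/21307 ≈ 13.589)
g(Q) = 2*I*√2 (g(Q) = √(-8) = 2*I*√2)
h = -21
p(r, u) = 1/(u + 2*I*√2)
(p(33, h) + n)*(148885 - 345035) = (1/(-21 + 2*I*√2) + 289544/21307)*(148885 - 345035) = (289544/21307 + 1/(-21 + 2*I*√2))*(-196150) = -56794055600/21307 - 196150/(-21 + 2*I*√2)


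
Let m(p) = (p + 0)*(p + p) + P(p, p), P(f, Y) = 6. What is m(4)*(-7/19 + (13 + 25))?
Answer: 1430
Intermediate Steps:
m(p) = 6 + 2*p**2 (m(p) = (p + 0)*(p + p) + 6 = p*(2*p) + 6 = 2*p**2 + 6 = 6 + 2*p**2)
m(4)*(-7/19 + (13 + 25)) = (6 + 2*4**2)*(-7/19 + (13 + 25)) = (6 + 2*16)*(-7*1/19 + 38) = (6 + 32)*(-7/19 + 38) = 38*(715/19) = 1430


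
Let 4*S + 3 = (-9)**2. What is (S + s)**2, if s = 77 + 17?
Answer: 51529/4 ≈ 12882.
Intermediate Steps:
S = 39/2 (S = -3/4 + (1/4)*(-9)**2 = -3/4 + (1/4)*81 = -3/4 + 81/4 = 39/2 ≈ 19.500)
s = 94
(S + s)**2 = (39/2 + 94)**2 = (227/2)**2 = 51529/4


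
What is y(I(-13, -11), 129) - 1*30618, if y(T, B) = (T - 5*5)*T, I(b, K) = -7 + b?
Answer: -29718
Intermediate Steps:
y(T, B) = T*(-25 + T) (y(T, B) = (T - 25)*T = (-25 + T)*T = T*(-25 + T))
y(I(-13, -11), 129) - 1*30618 = (-7 - 13)*(-25 + (-7 - 13)) - 1*30618 = -20*(-25 - 20) - 30618 = -20*(-45) - 30618 = 900 - 30618 = -29718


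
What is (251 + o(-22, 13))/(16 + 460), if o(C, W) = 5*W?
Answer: 79/119 ≈ 0.66387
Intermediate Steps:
(251 + o(-22, 13))/(16 + 460) = (251 + 5*13)/(16 + 460) = (251 + 65)/476 = 316*(1/476) = 79/119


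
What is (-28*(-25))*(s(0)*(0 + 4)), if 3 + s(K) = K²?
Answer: -8400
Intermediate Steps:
s(K) = -3 + K²
(-28*(-25))*(s(0)*(0 + 4)) = (-28*(-25))*((-3 + 0²)*(0 + 4)) = 700*((-3 + 0)*4) = 700*(-3*4) = 700*(-12) = -8400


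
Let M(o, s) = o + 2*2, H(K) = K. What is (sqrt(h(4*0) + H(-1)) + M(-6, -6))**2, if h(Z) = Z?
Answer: (2 - I)**2 ≈ 3.0 - 4.0*I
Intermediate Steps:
M(o, s) = 4 + o (M(o, s) = o + 4 = 4 + o)
(sqrt(h(4*0) + H(-1)) + M(-6, -6))**2 = (sqrt(4*0 - 1) + (4 - 6))**2 = (sqrt(0 - 1) - 2)**2 = (sqrt(-1) - 2)**2 = (I - 2)**2 = (-2 + I)**2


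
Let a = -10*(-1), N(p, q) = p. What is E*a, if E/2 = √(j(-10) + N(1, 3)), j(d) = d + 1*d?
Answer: 20*I*√19 ≈ 87.178*I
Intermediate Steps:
j(d) = 2*d (j(d) = d + d = 2*d)
a = 10
E = 2*I*√19 (E = 2*√(2*(-10) + 1) = 2*√(-20 + 1) = 2*√(-19) = 2*(I*√19) = 2*I*√19 ≈ 8.7178*I)
E*a = (2*I*√19)*10 = 20*I*√19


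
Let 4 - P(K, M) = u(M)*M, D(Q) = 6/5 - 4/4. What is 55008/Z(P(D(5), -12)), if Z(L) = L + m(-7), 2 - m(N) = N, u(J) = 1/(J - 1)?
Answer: 715104/157 ≈ 4554.8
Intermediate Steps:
D(Q) = 1/5 (D(Q) = 6*(1/5) - 4*1/4 = 6/5 - 1 = 1/5)
u(J) = 1/(-1 + J)
m(N) = 2 - N
P(K, M) = 4 - M/(-1 + M)
Z(L) = 9 + L (Z(L) = L + (2 - 1*(-7)) = L + (2 + 7) = L + 9 = 9 + L)
55008/Z(P(D(5), -12)) = 55008/(9 + (-4 + 3*(-12))/(-1 - 12)) = 55008/(9 + (-4 - 36)/(-13)) = 55008/(9 - 1/13*(-40)) = 55008/(9 + 40/13) = 55008/(157/13) = 55008*(13/157) = 715104/157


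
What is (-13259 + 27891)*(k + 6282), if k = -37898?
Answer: -462605312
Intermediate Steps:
(-13259 + 27891)*(k + 6282) = (-13259 + 27891)*(-37898 + 6282) = 14632*(-31616) = -462605312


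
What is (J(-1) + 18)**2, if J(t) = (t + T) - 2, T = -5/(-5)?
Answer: 256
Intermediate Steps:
T = 1 (T = -5*(-1/5) = 1)
J(t) = -1 + t (J(t) = (t + 1) - 2 = (1 + t) - 2 = -1 + t)
(J(-1) + 18)**2 = ((-1 - 1) + 18)**2 = (-2 + 18)**2 = 16**2 = 256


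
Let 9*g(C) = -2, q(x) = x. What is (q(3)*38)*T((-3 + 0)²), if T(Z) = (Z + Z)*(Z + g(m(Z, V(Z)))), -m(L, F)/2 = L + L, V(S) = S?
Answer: 18012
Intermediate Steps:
m(L, F) = -4*L (m(L, F) = -2*(L + L) = -4*L)
g(C) = -2/9 (g(C) = (⅑)*(-2) = -2/9)
T(Z) = 2*Z*(-2/9 + Z) (T(Z) = (Z + Z)*(Z - 2/9) = (2*Z)*(-2/9 + Z) = 2*Z*(-2/9 + Z))
(q(3)*38)*T((-3 + 0)²) = (3*38)*(2*(-3 + 0)²*(-2 + 9*(-3 + 0)²)/9) = 114*((2/9)*(-3)²*(-2 + 9*(-3)²)) = 114*((2/9)*9*(-2 + 9*9)) = 114*((2/9)*9*(-2 + 81)) = 114*((2/9)*9*79) = 114*158 = 18012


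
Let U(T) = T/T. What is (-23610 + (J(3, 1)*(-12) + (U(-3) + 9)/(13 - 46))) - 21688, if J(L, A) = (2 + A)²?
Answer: -1498408/33 ≈ -45406.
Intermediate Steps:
U(T) = 1
(-23610 + (J(3, 1)*(-12) + (U(-3) + 9)/(13 - 46))) - 21688 = (-23610 + ((2 + 1)²*(-12) + (1 + 9)/(13 - 46))) - 21688 = (-23610 + (3²*(-12) + 10/(-33))) - 21688 = (-23610 + (9*(-12) + 10*(-1/33))) - 21688 = (-23610 + (-108 - 10/33)) - 21688 = (-23610 - 3574/33) - 21688 = -782704/33 - 21688 = -1498408/33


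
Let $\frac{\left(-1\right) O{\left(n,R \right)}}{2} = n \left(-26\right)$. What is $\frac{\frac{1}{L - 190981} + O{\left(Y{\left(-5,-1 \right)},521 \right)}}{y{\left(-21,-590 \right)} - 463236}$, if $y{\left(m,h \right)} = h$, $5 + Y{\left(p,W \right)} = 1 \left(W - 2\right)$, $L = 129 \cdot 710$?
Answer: $\frac{3758787}{4190920906} \approx 0.00089689$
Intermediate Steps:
$L = 91590$
$Y{\left(p,W \right)} = -7 + W$ ($Y{\left(p,W \right)} = -5 + 1 \left(W - 2\right) = -5 + 1 \left(-2 + W\right) = -5 + \left(-2 + W\right) = -7 + W$)
$O{\left(n,R \right)} = 52 n$ ($O{\left(n,R \right)} = - 2 n \left(-26\right) = - 2 \left(- 26 n\right) = 52 n$)
$\frac{\frac{1}{L - 190981} + O{\left(Y{\left(-5,-1 \right)},521 \right)}}{y{\left(-21,-590 \right)} - 463236} = \frac{\frac{1}{91590 - 190981} + 52 \left(-7 - 1\right)}{-590 - 463236} = \frac{\frac{1}{-99391} + 52 \left(-8\right)}{-463826} = \left(- \frac{1}{99391} - 416\right) \left(- \frac{1}{463826}\right) = \left(- \frac{41346657}{99391}\right) \left(- \frac{1}{463826}\right) = \frac{3758787}{4190920906}$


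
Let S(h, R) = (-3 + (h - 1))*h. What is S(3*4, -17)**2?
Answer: 9216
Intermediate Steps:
S(h, R) = h*(-4 + h) (S(h, R) = (-3 + (-1 + h))*h = (-4 + h)*h = h*(-4 + h))
S(3*4, -17)**2 = ((3*4)*(-4 + 3*4))**2 = (12*(-4 + 12))**2 = (12*8)**2 = 96**2 = 9216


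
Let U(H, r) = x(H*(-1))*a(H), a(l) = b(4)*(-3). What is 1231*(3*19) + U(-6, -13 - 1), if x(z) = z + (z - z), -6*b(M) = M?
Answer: 70179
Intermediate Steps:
b(M) = -M/6
x(z) = z (x(z) = z + 0 = z)
a(l) = 2 (a(l) = -1/6*4*(-3) = -2/3*(-3) = 2)
U(H, r) = -2*H (U(H, r) = (H*(-1))*2 = -H*2 = -2*H)
1231*(3*19) + U(-6, -13 - 1) = 1231*(3*19) - 2*(-6) = 1231*57 + 12 = 70167 + 12 = 70179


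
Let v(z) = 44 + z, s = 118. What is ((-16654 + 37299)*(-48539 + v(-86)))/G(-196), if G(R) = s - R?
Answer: -1002954745/314 ≈ -3.1941e+6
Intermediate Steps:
G(R) = 118 - R
((-16654 + 37299)*(-48539 + v(-86)))/G(-196) = ((-16654 + 37299)*(-48539 + (44 - 86)))/(118 - 1*(-196)) = (20645*(-48539 - 42))/(118 + 196) = (20645*(-48581))/314 = -1002954745*1/314 = -1002954745/314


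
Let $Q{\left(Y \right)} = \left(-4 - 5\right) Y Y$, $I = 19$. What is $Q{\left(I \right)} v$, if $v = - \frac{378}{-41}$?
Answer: $- \frac{1228122}{41} \approx -29954.0$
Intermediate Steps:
$Q{\left(Y \right)} = - 9 Y^{2}$ ($Q{\left(Y \right)} = - 9 Y Y = - 9 Y^{2}$)
$v = \frac{378}{41}$ ($v = \left(-378\right) \left(- \frac{1}{41}\right) = \frac{378}{41} \approx 9.2195$)
$Q{\left(I \right)} v = - 9 \cdot 19^{2} \cdot \frac{378}{41} = \left(-9\right) 361 \cdot \frac{378}{41} = \left(-3249\right) \frac{378}{41} = - \frac{1228122}{41}$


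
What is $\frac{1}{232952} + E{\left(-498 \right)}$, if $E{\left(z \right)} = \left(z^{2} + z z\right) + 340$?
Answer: $\frac{115625259297}{232952} \approx 4.9635 \cdot 10^{5}$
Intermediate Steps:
$E{\left(z \right)} = 340 + 2 z^{2}$ ($E{\left(z \right)} = \left(z^{2} + z^{2}\right) + 340 = 2 z^{2} + 340 = 340 + 2 z^{2}$)
$\frac{1}{232952} + E{\left(-498 \right)} = \frac{1}{232952} + \left(340 + 2 \left(-498\right)^{2}\right) = \frac{1}{232952} + \left(340 + 2 \cdot 248004\right) = \frac{1}{232952} + \left(340 + 496008\right) = \frac{1}{232952} + 496348 = \frac{115625259297}{232952}$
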